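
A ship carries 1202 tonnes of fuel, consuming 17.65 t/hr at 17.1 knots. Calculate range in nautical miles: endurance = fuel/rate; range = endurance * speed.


Formula: endurance = fuel / rate; range = endurance * speed
Step 1 — endurance = 1202 / 17.65 = 68.102 hours
Step 2 — range = 68.102 * 17.1 ≈ 1164.5 nautical miles (5 s.f.)

1164.5 NM


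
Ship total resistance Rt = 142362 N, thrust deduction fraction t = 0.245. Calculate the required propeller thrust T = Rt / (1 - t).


Formula: T = Rt / (1 - t)
Step 1 — (1 - t) = 1 - 0.245 = 0.755
Step 2 — T = 142362 / 0.755 ≈ 188560 N (5 s.f.)

188560 N


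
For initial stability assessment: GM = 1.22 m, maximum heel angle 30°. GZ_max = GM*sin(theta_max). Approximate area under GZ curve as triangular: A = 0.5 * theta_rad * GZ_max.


Formula: GZ_max = GM * sin(theta); Area = 0.5 * theta_rad * GZ_max
Step 1 — GZ_max = 1.22 * sin(30°) = 1.22 * 0.5 = 0.61 m
Step 2 — theta_rad = 30 * pi/180 = 0.523599 rad
Step 3 — Area = 0.5 * 0.523599 * 0.61 ≈ 0.15970 m·rad (5 s.f.)

0.15970 m·rad


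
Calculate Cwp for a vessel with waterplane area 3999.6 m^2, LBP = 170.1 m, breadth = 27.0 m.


Formula: Cwp = Aw / (L * B)
Step 1 — L * B = 170.1 * 27.0 = 4592.7 m^2
Step 2 — Cwp = 3999.6 / 4592.7 ≈ 0.87086 (5 s.f.)

0.87086


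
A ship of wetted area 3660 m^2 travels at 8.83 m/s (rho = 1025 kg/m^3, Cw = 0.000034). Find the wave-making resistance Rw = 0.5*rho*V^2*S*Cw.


Formula: Rw = 0.5 * rho * V^2 * S * Cw
Step 1 — V^2 = 8.83^2 = 77.9689
Step 2 — 0.5 * rho * V^2 = 0.5 * 1025 * 77.9689 = 39959.06125
Step 3 — Rw = 39959.06125 * 3660 * 0.000034 ≈ 4972.5 N (5 s.f.)

4972.5 N


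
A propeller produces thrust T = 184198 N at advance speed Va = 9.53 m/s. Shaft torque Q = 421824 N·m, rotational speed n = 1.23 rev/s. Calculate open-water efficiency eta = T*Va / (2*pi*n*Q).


Formula: eta = T * Va / (2 * pi * n * Q)
Step 1 — numerator = T * Va = 184198 * 9.53 = 1755406.94
Step 2 — 2 * pi * n = 2 * pi * 1.23 = 7.728318
Step 3 — denominator = 7.728318 * 421824 = 3259990.01
Step 4 — eta = 1755406.94 / 3259990.01 ≈ 0.53847 (5 s.f.)

0.53847


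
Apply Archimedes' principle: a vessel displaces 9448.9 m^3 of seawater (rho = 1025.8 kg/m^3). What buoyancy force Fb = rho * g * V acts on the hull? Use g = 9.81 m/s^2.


Formula: Fb = rho * g * V
Substituting: Fb = 1025.8 * 9.81 * 9448.9
Intermediate: 1025.8 * 9.81 = 10063.098
Result: Fb = 10063.098 * 9448.9 ≈ 95085000 N (5 s.f.)

95085000 N


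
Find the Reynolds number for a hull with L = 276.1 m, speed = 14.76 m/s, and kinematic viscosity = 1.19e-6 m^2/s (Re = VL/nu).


Formula: Re = V * L / nu
Step 1 — V * L = 14.76 * 276.1 = 4075.236 m^2/s
Step 2 — Re = 4075.236 / 1.19e-6 = 3.42e+09

3.42e+09


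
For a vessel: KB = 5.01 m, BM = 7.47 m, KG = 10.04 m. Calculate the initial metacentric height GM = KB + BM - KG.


Formula: GM = KB + BM - KG
Step 1 — KM = KB + BM = 5.01 + 7.47 = 12.48 m
Step 2 — GM = KM - KG = 12.48 - 10.04 = 2.44 m

2.44 m


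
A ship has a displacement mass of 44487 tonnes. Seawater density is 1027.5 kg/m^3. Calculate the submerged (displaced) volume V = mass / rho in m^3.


Formula: V = mass / rho
Step 1 — convert tonnes to kg: 44487 t * 1000 = 44487000 kg
Step 2 — V = 44487000 / 1027.5 ≈ 43296 m^3 (5 s.f.)

43296 m^3


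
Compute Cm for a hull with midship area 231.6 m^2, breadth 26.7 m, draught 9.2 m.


Formula: Cm = Am / (B * T)
Step 1 — B * T = 26.7 * 9.2 = 245.64 m^2
Step 2 — Cm = 231.6 / 245.64 ≈ 0.94284 (5 s.f.)

0.94284


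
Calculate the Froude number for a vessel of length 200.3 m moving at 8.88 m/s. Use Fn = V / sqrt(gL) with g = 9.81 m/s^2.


Formula: Fn = V / sqrt(g * L)
Step 1 — g * L = 9.81 * 200.3 = 1964.943
Step 2 — sqrt(g * L) = sqrt(1964.943) = 44.327678
Step 3 — Fn = 8.88 / 44.327678 ≈ 0.20033 (5 s.f.)

0.20033


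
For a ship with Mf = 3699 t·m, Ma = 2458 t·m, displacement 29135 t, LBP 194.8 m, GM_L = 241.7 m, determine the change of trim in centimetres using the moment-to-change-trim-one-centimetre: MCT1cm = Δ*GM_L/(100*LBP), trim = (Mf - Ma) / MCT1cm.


Formula: net trimming moment = Mf - Ma; MCT1cm = Δ*GM_L/(100*LBP); trim = net moment / MCT1cm
Step 1 — net trimming moment = 3699 - 2458 = 1241 t·m
Step 2 — MCT1cm = 29135 * 241.7 / (100 * 194.8) = 361.4954 t·m/cm
Step 3 — trim = 1241 / 361.4954 ≈ 3.4330 cm (5 s.f.)

3.4330 cm


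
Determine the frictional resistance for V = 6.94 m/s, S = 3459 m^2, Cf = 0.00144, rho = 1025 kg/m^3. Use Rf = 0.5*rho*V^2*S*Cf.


Formula: Rf = 0.5 * rho * V^2 * S * Cf
Step 1 — V^2 = 6.94^2 = 48.1636
Step 2 — 0.5 * rho * V^2 = 0.5 * 1025 * 48.1636 = 24683.845
Step 3 — Rf = 24683.845 * 3459 * 0.00144 ≈ 122950 N (5 s.f.)

122950 N


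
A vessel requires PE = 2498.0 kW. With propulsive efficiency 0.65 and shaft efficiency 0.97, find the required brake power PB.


Formula: PB = PE / (eta_D * eta_S)
Step 1 — combined efficiency = eta_D * eta_S = 0.65 * 0.97 = 0.6305
Step 2 — PB = 2498.0 / 0.6305 ≈ 3961.9 kW (5 s.f.)

3961.9 kW


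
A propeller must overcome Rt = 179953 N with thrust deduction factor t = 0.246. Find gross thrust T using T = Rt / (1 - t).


Formula: T = Rt / (1 - t)
Step 1 — (1 - t) = 1 - 0.246 = 0.754
Step 2 — T = 179953 / 0.754 ≈ 238660 N (5 s.f.)

238660 N


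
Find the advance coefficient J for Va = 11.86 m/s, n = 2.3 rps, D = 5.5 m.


Formula: J = Va / (n * D)
Step 1 — n * D = 2.3 * 5.5 = 12.65
Step 2 — J = 11.86 / 12.65 ≈ 0.93755 (5 s.f.)

0.93755


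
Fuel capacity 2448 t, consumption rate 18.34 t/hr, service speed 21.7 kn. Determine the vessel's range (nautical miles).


Formula: endurance = fuel / rate; range = endurance * speed
Step 1 — endurance = 2448 / 18.34 = 133.4787 hours
Step 2 — range = 133.4787 * 21.7 ≈ 2896.5 nautical miles (5 s.f.)

2896.5 NM


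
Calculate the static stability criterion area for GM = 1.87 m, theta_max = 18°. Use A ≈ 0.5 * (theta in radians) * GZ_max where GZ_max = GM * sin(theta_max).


Formula: GZ_max = GM * sin(theta); Area = 0.5 * theta_rad * GZ_max
Step 1 — GZ_max = 1.87 * sin(18°) = 1.87 * 0.309017 = 0.577862 m
Step 2 — theta_rad = 18 * pi/180 = 0.314159 rad
Step 3 — Area = 0.5 * 0.314159 * 0.577862 ≈ 0.090770 m·rad (5 s.f.)

0.090770 m·rad


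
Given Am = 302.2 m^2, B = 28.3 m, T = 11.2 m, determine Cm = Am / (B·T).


Formula: Cm = Am / (B * T)
Step 1 — B * T = 28.3 * 11.2 = 316.96 m^2
Step 2 — Cm = 302.2 / 316.96 ≈ 0.95343 (5 s.f.)

0.95343


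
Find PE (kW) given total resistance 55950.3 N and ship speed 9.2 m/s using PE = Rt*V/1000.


Formula: PE = Rt * V / 1000 (kW)
Step 1 — PE (W) = 55950.3 * 9.2 = 514742.76 W
Step 2 — PE (kW) = 514742.76 / 1000 ≈ 514.74 kW (5 s.f.)

514.74 kW


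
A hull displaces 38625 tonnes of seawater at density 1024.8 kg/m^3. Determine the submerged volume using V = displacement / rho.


Formula: V = mass / rho
Step 1 — convert tonnes to kg: 38625 t * 1000 = 38625000 kg
Step 2 — V = 38625000 / 1024.8 ≈ 37690 m^3 (5 s.f.)

37690 m^3


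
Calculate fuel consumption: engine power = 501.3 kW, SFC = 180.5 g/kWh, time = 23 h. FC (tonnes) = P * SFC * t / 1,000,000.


Formula: FC (tonnes) = P * SFC * t / 1,000,000
Step 1 — P * SFC * t = 501.3 * 180.5 * 23 = 2081146.95 g
Step 2 — FC (tonnes) = 2081146.95 / 1,000,000 ≈ 2.0811 tonnes (5 s.f.)

2.0811 tonnes


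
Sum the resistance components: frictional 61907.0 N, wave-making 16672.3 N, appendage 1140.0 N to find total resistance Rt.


Formula: Rt = Rf + Rw + Ra
Substituting: Rt = 61907.0 + 16672.3 + 1140.0
Result: Rt = 79719.3 N

79719.3 N


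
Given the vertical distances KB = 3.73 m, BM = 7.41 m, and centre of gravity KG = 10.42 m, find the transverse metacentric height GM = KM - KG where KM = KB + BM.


Formula: GM = KB + BM - KG
Step 1 — KM = KB + BM = 3.73 + 7.41 = 11.14 m
Step 2 — GM = KM - KG = 11.14 - 10.42 = 0.72 m

0.72 m


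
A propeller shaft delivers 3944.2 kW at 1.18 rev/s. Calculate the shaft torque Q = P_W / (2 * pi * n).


Formula: Q = P_W / (2 * pi * n)
Step 1 — P_W = 3944.2 kW * 1000 = 3944200.0 W
Step 2 — 2 * pi * n = 2 * pi * 1.18 = 7.414159
Step 3 — Q = 3944200.0 / 7.414159 ≈ 531980 N·m (5 s.f.)

531980 N·m


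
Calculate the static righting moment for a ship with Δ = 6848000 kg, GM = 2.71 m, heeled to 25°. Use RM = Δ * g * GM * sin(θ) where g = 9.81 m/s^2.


Formula: GZ = GM * sin(theta); RM = disp * g * GZ
Step 1 — GZ = 2.71 * sin(25°) = 2.71 * 0.422618 = 1.145295 m
Step 2 — RM = 6848000 * 9.81 * 1.145295 ≈ 76940000 N·m (5 s.f.)

76940000 N·m


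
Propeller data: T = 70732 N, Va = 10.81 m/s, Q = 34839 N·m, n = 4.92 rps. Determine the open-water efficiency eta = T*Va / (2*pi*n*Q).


Formula: eta = T * Va / (2 * pi * n * Q)
Step 1 — numerator = T * Va = 70732 * 10.81 = 764612.92
Step 2 — 2 * pi * n = 2 * pi * 4.92 = 30.913272
Step 3 — denominator = 30.913272 * 34839 = 1076987.48
Step 4 — eta = 764612.92 / 1076987.48 ≈ 0.70996 (5 s.f.)

0.70996


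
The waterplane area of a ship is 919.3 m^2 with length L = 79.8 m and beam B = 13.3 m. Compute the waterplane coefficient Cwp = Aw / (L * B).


Formula: Cwp = Aw / (L * B)
Step 1 — L * B = 79.8 * 13.3 = 1061.34 m^2
Step 2 — Cwp = 919.3 / 1061.34 ≈ 0.86617 (5 s.f.)

0.86617


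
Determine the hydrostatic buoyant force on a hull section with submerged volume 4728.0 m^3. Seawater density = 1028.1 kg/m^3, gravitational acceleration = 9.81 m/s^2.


Formula: Fb = rho * g * V
Substituting: Fb = 1028.1 * 9.81 * 4728.0
Intermediate: 1028.1 * 9.81 = 10085.661
Result: Fb = 10085.661 * 4728.0 ≈ 47685000 N (5 s.f.)

47685000 N


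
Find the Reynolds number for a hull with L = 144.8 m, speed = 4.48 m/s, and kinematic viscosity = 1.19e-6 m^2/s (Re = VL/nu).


Formula: Re = V * L / nu
Step 1 — V * L = 4.48 * 144.8 = 648.704 m^2/s
Step 2 — Re = 648.704 / 1.19e-6 = 5.45e+08

5.45e+08


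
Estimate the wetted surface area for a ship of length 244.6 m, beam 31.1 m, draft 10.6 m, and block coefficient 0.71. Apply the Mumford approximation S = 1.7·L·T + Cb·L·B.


Formula: S = 1.7*L*T + V/T with V = Cb*L*B*T, i.e. S = L * (1.7*T + Cb*B)
Step 1 — 1.7*T = 1.7 * 10.6 = 18.02 m
Step 2 — Cb*B = 0.71 * 31.1 = 22.081 m
Step 3 — 1.7*T + Cb*B = 18.02 + 22.081 = 40.101 m
Step 4 — S = 244.6 * 40.101 ≈ 9808.7 m^2 (5 s.f.)

9808.7 m^2


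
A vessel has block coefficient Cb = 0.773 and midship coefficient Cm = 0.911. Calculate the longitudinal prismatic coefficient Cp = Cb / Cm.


Formula: Cp = Cb / Cm
Substituting: Cp = 0.773 / 0.911
Result: Cp ≈ 0.84852 (5 s.f.)

0.84852


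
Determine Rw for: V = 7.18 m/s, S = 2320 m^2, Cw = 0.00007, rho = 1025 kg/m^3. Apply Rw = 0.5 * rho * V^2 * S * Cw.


Formula: Rw = 0.5 * rho * V^2 * S * Cw
Step 1 — V^2 = 7.18^2 = 51.5524
Step 2 — 0.5 * rho * V^2 = 0.5 * 1025 * 51.5524 = 26420.605
Step 3 — Rw = 26420.605 * 2320 * 0.00007 ≈ 4290.7 N (5 s.f.)

4290.7 N


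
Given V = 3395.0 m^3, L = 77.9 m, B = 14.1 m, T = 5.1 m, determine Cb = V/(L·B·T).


Formula: Cb = V / (L * B * T)
Step 1 — L * B * T = 77.9 * 14.1 * 5.1 = 5601.789 m^3
Step 2 — Cb = 3395.0 / 5601.789 ≈ 0.60606 (5 s.f.)

0.60606


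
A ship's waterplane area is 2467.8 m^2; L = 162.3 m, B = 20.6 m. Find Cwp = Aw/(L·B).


Formula: Cwp = Aw / (L * B)
Step 1 — L * B = 162.3 * 20.6 = 3343.38 m^2
Step 2 — Cwp = 2467.8 / 3343.38 ≈ 0.73812 (5 s.f.)

0.73812


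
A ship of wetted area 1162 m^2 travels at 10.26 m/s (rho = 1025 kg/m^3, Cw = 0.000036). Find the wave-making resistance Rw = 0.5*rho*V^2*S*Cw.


Formula: Rw = 0.5 * rho * V^2 * S * Cw
Step 1 — V^2 = 10.26^2 = 105.2676
Step 2 — 0.5 * rho * V^2 = 0.5 * 1025 * 105.2676 = 53949.645
Step 3 — Rw = 53949.645 * 1162 * 0.000036 ≈ 2256.8 N (5 s.f.)

2256.8 N


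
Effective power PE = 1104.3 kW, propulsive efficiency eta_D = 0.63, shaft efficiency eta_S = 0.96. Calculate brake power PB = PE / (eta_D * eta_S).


Formula: PB = PE / (eta_D * eta_S)
Step 1 — combined efficiency = eta_D * eta_S = 0.63 * 0.96 = 0.6048
Step 2 — PB = 1104.3 / 0.6048 ≈ 1825.9 kW (5 s.f.)

1825.9 kW


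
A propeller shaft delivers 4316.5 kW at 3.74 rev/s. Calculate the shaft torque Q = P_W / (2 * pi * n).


Formula: Q = P_W / (2 * pi * n)
Step 1 — P_W = 4316.5 kW * 1000 = 4316500.0 W
Step 2 — 2 * pi * n = 2 * pi * 3.74 = 23.499113
Step 3 — Q = 4316500.0 / 23.499113 ≈ 183690 N·m (5 s.f.)

183690 N·m


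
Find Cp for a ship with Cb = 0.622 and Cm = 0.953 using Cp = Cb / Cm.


Formula: Cp = Cb / Cm
Substituting: Cp = 0.622 / 0.953
Result: Cp ≈ 0.65268 (5 s.f.)

0.65268


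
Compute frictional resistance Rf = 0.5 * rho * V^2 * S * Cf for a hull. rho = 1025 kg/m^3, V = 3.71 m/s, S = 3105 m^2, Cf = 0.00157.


Formula: Rf = 0.5 * rho * V^2 * S * Cf
Step 1 — V^2 = 3.71^2 = 13.7641
Step 2 — 0.5 * rho * V^2 = 0.5 * 1025 * 13.7641 = 7054.10125
Step 3 — Rf = 7054.10125 * 3105 * 0.00157 ≈ 34388 N (5 s.f.)

34388 N


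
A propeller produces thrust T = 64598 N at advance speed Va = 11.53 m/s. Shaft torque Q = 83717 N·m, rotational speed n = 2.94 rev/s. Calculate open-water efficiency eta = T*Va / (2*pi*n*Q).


Formula: eta = T * Va / (2 * pi * n * Q)
Step 1 — numerator = T * Va = 64598 * 11.53 = 744814.94
Step 2 — 2 * pi * n = 2 * pi * 2.94 = 18.472565
Step 3 — denominator = 18.472565 * 83717 = 1546467.72
Step 4 — eta = 744814.94 / 1546467.72 ≈ 0.48162 (5 s.f.)

0.48162


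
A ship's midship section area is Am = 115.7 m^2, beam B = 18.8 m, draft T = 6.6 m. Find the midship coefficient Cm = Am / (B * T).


Formula: Cm = Am / (B * T)
Step 1 — B * T = 18.8 * 6.6 = 124.08 m^2
Step 2 — Cm = 115.7 / 124.08 ≈ 0.93246 (5 s.f.)

0.93246


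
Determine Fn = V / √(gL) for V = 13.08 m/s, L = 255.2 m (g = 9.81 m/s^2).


Formula: Fn = V / sqrt(g * L)
Step 1 — g * L = 9.81 * 255.2 = 2503.512
Step 2 — sqrt(g * L) = sqrt(2503.512) = 50.035108
Step 3 — Fn = 13.08 / 50.035108 ≈ 0.26142 (5 s.f.)

0.26142


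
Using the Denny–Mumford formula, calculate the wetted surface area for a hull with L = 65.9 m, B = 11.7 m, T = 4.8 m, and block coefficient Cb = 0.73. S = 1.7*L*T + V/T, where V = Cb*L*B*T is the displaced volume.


Formula: S = 1.7*L*T + V/T with V = Cb*L*B*T, i.e. S = L * (1.7*T + Cb*B)
Step 1 — 1.7*T = 1.7 * 4.8 = 8.16 m
Step 2 — Cb*B = 0.73 * 11.7 = 8.541 m
Step 3 — 1.7*T + Cb*B = 8.16 + 8.541 = 16.701 m
Step 4 — S = 65.9 * 16.701 ≈ 1100.6 m^2 (5 s.f.)

1100.6 m^2


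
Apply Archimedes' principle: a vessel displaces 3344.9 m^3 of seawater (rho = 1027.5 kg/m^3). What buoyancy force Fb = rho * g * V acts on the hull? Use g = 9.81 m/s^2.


Formula: Fb = rho * g * V
Substituting: Fb = 1027.5 * 9.81 * 3344.9
Intermediate: 1027.5 * 9.81 = 10079.775
Result: Fb = 10079.775 * 3344.9 ≈ 33716000 N (5 s.f.)

33716000 N


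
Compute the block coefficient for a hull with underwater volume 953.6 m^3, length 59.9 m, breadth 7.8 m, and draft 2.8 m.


Formula: Cb = V / (L * B * T)
Step 1 — L * B * T = 59.9 * 7.8 * 2.8 = 1308.216 m^3
Step 2 — Cb = 953.6 / 1308.216 ≈ 0.72893 (5 s.f.)

0.72893


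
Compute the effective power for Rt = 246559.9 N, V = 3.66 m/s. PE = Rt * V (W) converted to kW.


Formula: PE = Rt * V / 1000 (kW)
Step 1 — PE (W) = 246559.9 * 3.66 = 902409.234 W
Step 2 — PE (kW) = 902409.234 / 1000 ≈ 902.41 kW (5 s.f.)

902.41 kW


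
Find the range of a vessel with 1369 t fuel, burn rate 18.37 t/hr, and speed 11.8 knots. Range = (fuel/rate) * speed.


Formula: endurance = fuel / rate; range = endurance * speed
Step 1 — endurance = 1369 / 18.37 = 74.5237 hours
Step 2 — range = 74.5237 * 11.8 ≈ 879.38 nautical miles (5 s.f.)

879.38 NM


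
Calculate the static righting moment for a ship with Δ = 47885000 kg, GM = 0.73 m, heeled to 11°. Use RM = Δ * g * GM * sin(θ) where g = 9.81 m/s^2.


Formula: GZ = GM * sin(theta); RM = disp * g * GZ
Step 1 — GZ = 0.73 * sin(11°) = 0.73 * 0.190809 = 0.139291 m
Step 2 — RM = 47885000 * 9.81 * 0.139291 ≈ 65432000 N·m (5 s.f.)

65432000 N·m


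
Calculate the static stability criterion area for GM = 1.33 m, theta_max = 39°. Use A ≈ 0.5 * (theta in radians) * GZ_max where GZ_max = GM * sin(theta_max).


Formula: GZ_max = GM * sin(theta); Area = 0.5 * theta_rad * GZ_max
Step 1 — GZ_max = 1.33 * sin(39°) = 1.33 * 0.62932 = 0.836996 m
Step 2 — theta_rad = 39 * pi/180 = 0.680678 rad
Step 3 — Area = 0.5 * 0.680678 * 0.836996 ≈ 0.28486 m·rad (5 s.f.)

0.28486 m·rad


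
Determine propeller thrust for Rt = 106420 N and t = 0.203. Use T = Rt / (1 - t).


Formula: T = Rt / (1 - t)
Step 1 — (1 - t) = 1 - 0.203 = 0.797
Step 2 — T = 106420 / 0.797 ≈ 133530 N (5 s.f.)

133530 N


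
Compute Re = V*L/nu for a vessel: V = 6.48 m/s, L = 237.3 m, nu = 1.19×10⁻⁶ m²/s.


Formula: Re = V * L / nu
Step 1 — V * L = 6.48 * 237.3 = 1537.704 m^2/s
Step 2 — Re = 1537.704 / 1.19e-6 = 1.29e+09

1.29e+09


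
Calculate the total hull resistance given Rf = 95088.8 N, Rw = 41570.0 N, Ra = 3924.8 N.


Formula: Rt = Rf + Rw + Ra
Substituting: Rt = 95088.8 + 41570.0 + 3924.8
Result: Rt = 140583.6 N

140583.6 N


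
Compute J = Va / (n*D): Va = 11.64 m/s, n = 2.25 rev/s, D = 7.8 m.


Formula: J = Va / (n * D)
Step 1 — n * D = 2.25 * 7.8 = 17.55
Step 2 — J = 11.64 / 17.55 ≈ 0.66325 (5 s.f.)

0.66325


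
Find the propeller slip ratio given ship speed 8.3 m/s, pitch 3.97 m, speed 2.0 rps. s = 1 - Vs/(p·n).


Formula: s = 1 - Vs / (p * n)
Step 1 — p * n = 3.97 * 2.0 = 7.94
Step 2 — Vs / (p*n) = 8.3 / 7.94 = 1.04534 (6 d.p.)
Step 3 — s = 1 - 1.04534 = -0.04534

-0.04534


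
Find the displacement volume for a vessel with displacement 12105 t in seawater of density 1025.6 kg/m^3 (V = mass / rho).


Formula: V = mass / rho
Step 1 — convert tonnes to kg: 12105 t * 1000 = 12105000 kg
Step 2 — V = 12105000 / 1025.6 ≈ 11803 m^3 (5 s.f.)

11803 m^3


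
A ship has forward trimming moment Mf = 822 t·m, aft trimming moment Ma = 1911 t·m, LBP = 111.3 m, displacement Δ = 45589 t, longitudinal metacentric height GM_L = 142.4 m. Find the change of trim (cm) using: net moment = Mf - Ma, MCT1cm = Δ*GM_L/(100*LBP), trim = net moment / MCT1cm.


Formula: net trimming moment = Mf - Ma; MCT1cm = Δ*GM_L/(100*LBP); trim = net moment / MCT1cm
Step 1 — net trimming moment = 822 - 1911 = -1089 t·m
Step 2 — MCT1cm = 45589 * 142.4 / (100 * 111.3) = 583.2771 t·m/cm
Step 3 — trim = -1089 / 583.2771 ≈ -1.8670 cm (5 s.f.)

-1.8670 cm


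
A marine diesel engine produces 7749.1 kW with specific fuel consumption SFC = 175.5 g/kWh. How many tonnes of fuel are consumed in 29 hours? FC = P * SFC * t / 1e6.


Formula: FC (tonnes) = P * SFC * t / 1,000,000
Step 1 — P * SFC * t = 7749.1 * 175.5 * 29 = 39439044.45 g
Step 2 — FC (tonnes) = 39439044.45 / 1,000,000 ≈ 39.439 tonnes (5 s.f.)

39.439 tonnes


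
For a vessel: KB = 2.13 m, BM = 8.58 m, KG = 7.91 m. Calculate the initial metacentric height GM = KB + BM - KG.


Formula: GM = KB + BM - KG
Step 1 — KM = KB + BM = 2.13 + 8.58 = 10.71 m
Step 2 — GM = KM - KG = 10.71 - 7.91 = 2.8 m

2.8 m


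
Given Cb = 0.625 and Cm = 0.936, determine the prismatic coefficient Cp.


Formula: Cp = Cb / Cm
Substituting: Cp = 0.625 / 0.936
Result: Cp ≈ 0.66774 (5 s.f.)

0.66774


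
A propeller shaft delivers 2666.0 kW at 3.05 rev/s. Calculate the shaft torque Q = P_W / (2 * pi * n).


Formula: Q = P_W / (2 * pi * n)
Step 1 — P_W = 2666.0 kW * 1000 = 2666000.0 W
Step 2 — 2 * pi * n = 2 * pi * 3.05 = 19.163715
Step 3 — Q = 2666000.0 / 19.163715 ≈ 139120 N·m (5 s.f.)

139120 N·m


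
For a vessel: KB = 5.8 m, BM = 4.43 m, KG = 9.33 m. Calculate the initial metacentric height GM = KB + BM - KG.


Formula: GM = KB + BM - KG
Step 1 — KM = KB + BM = 5.8 + 4.43 = 10.23 m
Step 2 — GM = KM - KG = 10.23 - 9.33 = 0.9 m

0.9 m


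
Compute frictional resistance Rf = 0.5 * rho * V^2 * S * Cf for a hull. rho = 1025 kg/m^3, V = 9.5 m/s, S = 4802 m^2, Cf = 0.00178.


Formula: Rf = 0.5 * rho * V^2 * S * Cf
Step 1 — V^2 = 9.5^2 = 90.25
Step 2 — 0.5 * rho * V^2 = 0.5 * 1025 * 90.25 = 46253.125
Step 3 — Rf = 46253.125 * 4802 * 0.00178 ≈ 395350 N (5 s.f.)

395350 N


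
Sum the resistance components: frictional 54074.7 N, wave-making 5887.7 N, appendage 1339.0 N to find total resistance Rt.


Formula: Rt = Rf + Rw + Ra
Substituting: Rt = 54074.7 + 5887.7 + 1339.0
Result: Rt = 61301.4 N

61301.4 N


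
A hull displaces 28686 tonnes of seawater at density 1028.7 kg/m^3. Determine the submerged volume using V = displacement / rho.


Formula: V = mass / rho
Step 1 — convert tonnes to kg: 28686 t * 1000 = 28686000 kg
Step 2 — V = 28686000 / 1028.7 ≈ 27886 m^3 (5 s.f.)

27886 m^3


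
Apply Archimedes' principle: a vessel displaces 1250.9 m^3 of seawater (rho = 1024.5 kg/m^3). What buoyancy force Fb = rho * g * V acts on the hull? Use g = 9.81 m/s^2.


Formula: Fb = rho * g * V
Substituting: Fb = 1024.5 * 9.81 * 1250.9
Intermediate: 1024.5 * 9.81 = 10050.345
Result: Fb = 10050.345 * 1250.9 ≈ 12572000 N (5 s.f.)

12572000 N


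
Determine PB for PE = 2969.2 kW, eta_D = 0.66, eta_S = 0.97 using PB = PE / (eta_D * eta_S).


Formula: PB = PE / (eta_D * eta_S)
Step 1 — combined efficiency = eta_D * eta_S = 0.66 * 0.97 = 0.6402
Step 2 — PB = 2969.2 / 0.6402 ≈ 4637.9 kW (5 s.f.)

4637.9 kW


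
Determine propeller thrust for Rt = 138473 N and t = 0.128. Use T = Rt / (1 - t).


Formula: T = Rt / (1 - t)
Step 1 — (1 - t) = 1 - 0.128 = 0.872
Step 2 — T = 138473 / 0.872 ≈ 158800 N (5 s.f.)

158800 N


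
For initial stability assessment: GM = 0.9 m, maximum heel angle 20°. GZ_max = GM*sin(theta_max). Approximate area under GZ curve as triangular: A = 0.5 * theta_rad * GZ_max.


Formula: GZ_max = GM * sin(theta); Area = 0.5 * theta_rad * GZ_max
Step 1 — GZ_max = 0.9 * sin(20°) = 0.9 * 0.34202 = 0.307818 m
Step 2 — theta_rad = 20 * pi/180 = 0.349066 rad
Step 3 — Area = 0.5 * 0.349066 * 0.307818 ≈ 0.053724 m·rad (5 s.f.)

0.053724 m·rad


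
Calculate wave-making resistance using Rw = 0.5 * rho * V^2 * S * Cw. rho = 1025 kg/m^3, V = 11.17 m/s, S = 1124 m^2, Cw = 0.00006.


Formula: Rw = 0.5 * rho * V^2 * S * Cw
Step 1 — V^2 = 11.17^2 = 124.7689
Step 2 — 0.5 * rho * V^2 = 0.5 * 1025 * 124.7689 = 63944.06125
Step 3 — Rw = 63944.06125 * 1124 * 0.00006 ≈ 4312.4 N (5 s.f.)

4312.4 N


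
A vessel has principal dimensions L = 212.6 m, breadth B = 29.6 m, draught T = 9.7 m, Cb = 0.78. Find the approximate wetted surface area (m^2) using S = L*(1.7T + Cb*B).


Formula: S = 1.7*L*T + V/T with V = Cb*L*B*T, i.e. S = L * (1.7*T + Cb*B)
Step 1 — 1.7*T = 1.7 * 9.7 = 16.49 m
Step 2 — Cb*B = 0.78 * 29.6 = 23.088 m
Step 3 — 1.7*T + Cb*B = 16.49 + 23.088 = 39.578 m
Step 4 — S = 212.6 * 39.578 ≈ 8414.3 m^2 (5 s.f.)

8414.3 m^2


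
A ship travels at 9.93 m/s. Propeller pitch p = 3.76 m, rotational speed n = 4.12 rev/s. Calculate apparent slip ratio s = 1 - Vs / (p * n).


Formula: s = 1 - Vs / (p * n)
Step 1 — p * n = 3.76 * 4.12 = 15.4912
Step 2 — Vs / (p*n) = 9.93 / 15.4912 = 0.641009 (6 d.p.)
Step 3 — s = 1 - 0.641009 = 0.358991

0.358991


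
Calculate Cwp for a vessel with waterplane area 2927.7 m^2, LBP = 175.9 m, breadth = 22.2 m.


Formula: Cwp = Aw / (L * B)
Step 1 — L * B = 175.9 * 22.2 = 3904.98 m^2
Step 2 — Cwp = 2927.7 / 3904.98 ≈ 0.74973 (5 s.f.)

0.74973


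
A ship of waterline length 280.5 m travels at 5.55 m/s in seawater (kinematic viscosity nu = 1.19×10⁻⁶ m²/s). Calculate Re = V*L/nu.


Formula: Re = V * L / nu
Step 1 — V * L = 5.55 * 280.5 = 1556.775 m^2/s
Step 2 — Re = 1556.775 / 1.19e-6 = 1.31e+09

1.31e+09


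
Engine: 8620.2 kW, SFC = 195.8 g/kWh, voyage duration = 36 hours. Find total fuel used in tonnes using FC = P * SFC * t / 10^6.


Formula: FC (tonnes) = P * SFC * t / 1,000,000
Step 1 — P * SFC * t = 8620.2 * 195.8 * 36 = 60762065.76 g
Step 2 — FC (tonnes) = 60762065.76 / 1,000,000 ≈ 60.762 tonnes (5 s.f.)

60.762 tonnes


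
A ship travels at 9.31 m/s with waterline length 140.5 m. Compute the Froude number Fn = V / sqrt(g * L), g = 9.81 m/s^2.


Formula: Fn = V / sqrt(g * L)
Step 1 — g * L = 9.81 * 140.5 = 1378.305
Step 2 — sqrt(g * L) = sqrt(1378.305) = 37.12553
Step 3 — Fn = 9.31 / 37.12553 ≈ 0.25077 (5 s.f.)

0.25077


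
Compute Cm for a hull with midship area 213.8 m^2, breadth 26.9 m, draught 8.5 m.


Formula: Cm = Am / (B * T)
Step 1 — B * T = 26.9 * 8.5 = 228.65 m^2
Step 2 — Cm = 213.8 / 228.65 ≈ 0.93505 (5 s.f.)

0.93505


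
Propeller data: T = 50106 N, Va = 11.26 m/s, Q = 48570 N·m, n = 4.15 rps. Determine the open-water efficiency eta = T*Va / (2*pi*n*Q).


Formula: eta = T * Va / (2 * pi * n * Q)
Step 1 — numerator = T * Va = 50106 * 11.26 = 564193.56
Step 2 — 2 * pi * n = 2 * pi * 4.15 = 26.075219
Step 3 — denominator = 26.075219 * 48570 = 1266473.39
Step 4 — eta = 564193.56 / 1266473.39 ≈ 0.44548 (5 s.f.)

0.44548


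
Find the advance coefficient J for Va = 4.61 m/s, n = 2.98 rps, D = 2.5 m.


Formula: J = Va / (n * D)
Step 1 — n * D = 2.98 * 2.5 = 7.45
Step 2 — J = 4.61 / 7.45 ≈ 0.61879 (5 s.f.)

0.61879


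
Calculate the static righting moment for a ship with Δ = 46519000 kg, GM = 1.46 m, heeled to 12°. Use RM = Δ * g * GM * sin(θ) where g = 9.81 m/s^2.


Formula: GZ = GM * sin(theta); RM = disp * g * GZ
Step 1 — GZ = 1.46 * sin(12°) = 1.46 * 0.207912 = 0.303552 m
Step 2 — RM = 46519000 * 9.81 * 0.303552 ≈ 138530000 N·m (5 s.f.)

138530000 N·m


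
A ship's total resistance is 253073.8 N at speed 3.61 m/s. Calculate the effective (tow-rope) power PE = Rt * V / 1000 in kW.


Formula: PE = Rt * V / 1000 (kW)
Step 1 — PE (W) = 253073.8 * 3.61 = 913596.418 W
Step 2 — PE (kW) = 913596.418 / 1000 ≈ 913.60 kW (5 s.f.)

913.60 kW


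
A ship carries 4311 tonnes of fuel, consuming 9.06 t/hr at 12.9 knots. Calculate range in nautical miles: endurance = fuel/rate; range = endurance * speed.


Formula: endurance = fuel / rate; range = endurance * speed
Step 1 — endurance = 4311 / 9.06 = 475.8278 hours
Step 2 — range = 475.8278 * 12.9 ≈ 6138.2 nautical miles (5 s.f.)

6138.2 NM


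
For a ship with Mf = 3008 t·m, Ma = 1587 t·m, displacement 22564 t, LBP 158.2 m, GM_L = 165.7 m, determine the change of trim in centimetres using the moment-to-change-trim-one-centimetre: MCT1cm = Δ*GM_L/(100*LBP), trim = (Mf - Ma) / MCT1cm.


Formula: net trimming moment = Mf - Ma; MCT1cm = Δ*GM_L/(100*LBP); trim = net moment / MCT1cm
Step 1 — net trimming moment = 3008 - 1587 = 1421 t·m
Step 2 — MCT1cm = 22564 * 165.7 / (100 * 158.2) = 236.3372 t·m/cm
Step 3 — trim = 1421 / 236.3372 ≈ 6.0126 cm (5 s.f.)

6.0126 cm


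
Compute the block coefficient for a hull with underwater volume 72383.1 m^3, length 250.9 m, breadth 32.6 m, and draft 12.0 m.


Formula: Cb = V / (L * B * T)
Step 1 — L * B * T = 250.9 * 32.6 * 12.0 = 98152.08 m^3
Step 2 — Cb = 72383.1 / 98152.08 ≈ 0.73746 (5 s.f.)

0.73746


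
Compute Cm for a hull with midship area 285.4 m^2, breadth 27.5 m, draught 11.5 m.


Formula: Cm = Am / (B * T)
Step 1 — B * T = 27.5 * 11.5 = 316.25 m^2
Step 2 — Cm = 285.4 / 316.25 ≈ 0.90245 (5 s.f.)

0.90245


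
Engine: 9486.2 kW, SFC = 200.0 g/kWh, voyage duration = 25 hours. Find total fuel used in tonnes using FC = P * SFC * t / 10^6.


Formula: FC (tonnes) = P * SFC * t / 1,000,000
Step 1 — P * SFC * t = 9486.2 * 200.0 * 25 = 47431000.0 g
Step 2 — FC (tonnes) = 47431000.0 / 1,000,000 ≈ 47.431 tonnes (5 s.f.)

47.431 tonnes


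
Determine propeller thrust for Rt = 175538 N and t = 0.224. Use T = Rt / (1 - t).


Formula: T = Rt / (1 - t)
Step 1 — (1 - t) = 1 - 0.224 = 0.776
Step 2 — T = 175538 / 0.776 ≈ 226210 N (5 s.f.)

226210 N


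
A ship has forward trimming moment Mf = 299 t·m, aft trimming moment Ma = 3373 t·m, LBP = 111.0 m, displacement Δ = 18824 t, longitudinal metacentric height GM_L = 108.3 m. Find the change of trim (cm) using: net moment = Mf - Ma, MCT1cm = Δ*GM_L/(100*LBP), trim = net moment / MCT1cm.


Formula: net trimming moment = Mf - Ma; MCT1cm = Δ*GM_L/(100*LBP); trim = net moment / MCT1cm
Step 1 — net trimming moment = 299 - 3373 = -3074 t·m
Step 2 — MCT1cm = 18824 * 108.3 / (100 * 111.0) = 183.6612 t·m/cm
Step 3 — trim = -3074 / 183.6612 ≈ -16.737 cm (5 s.f.)

-16.737 cm


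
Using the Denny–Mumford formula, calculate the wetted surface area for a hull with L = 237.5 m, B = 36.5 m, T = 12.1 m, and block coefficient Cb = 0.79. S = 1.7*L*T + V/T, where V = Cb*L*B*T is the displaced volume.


Formula: S = 1.7*L*T + V/T with V = Cb*L*B*T, i.e. S = L * (1.7*T + Cb*B)
Step 1 — 1.7*T = 1.7 * 12.1 = 20.57 m
Step 2 — Cb*B = 0.79 * 36.5 = 28.835 m
Step 3 — 1.7*T + Cb*B = 20.57 + 28.835 = 49.405 m
Step 4 — S = 237.5 * 49.405 ≈ 11734 m^2 (5 s.f.)

11734 m^2


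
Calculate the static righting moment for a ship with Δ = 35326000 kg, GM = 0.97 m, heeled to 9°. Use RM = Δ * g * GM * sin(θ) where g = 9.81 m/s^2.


Formula: GZ = GM * sin(theta); RM = disp * g * GZ
Step 1 — GZ = 0.97 * sin(9°) = 0.97 * 0.156434 = 0.151741 m
Step 2 — RM = 35326000 * 9.81 * 0.151741 ≈ 52586000 N·m (5 s.f.)

52586000 N·m


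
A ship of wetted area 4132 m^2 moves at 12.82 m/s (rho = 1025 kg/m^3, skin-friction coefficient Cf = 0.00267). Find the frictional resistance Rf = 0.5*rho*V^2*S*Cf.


Formula: Rf = 0.5 * rho * V^2 * S * Cf
Step 1 — V^2 = 12.82^2 = 164.3524
Step 2 — 0.5 * rho * V^2 = 0.5 * 1025 * 164.3524 = 84230.605
Step 3 — Rf = 84230.605 * 4132 * 0.00267 ≈ 929270 N (5 s.f.)

929270 N


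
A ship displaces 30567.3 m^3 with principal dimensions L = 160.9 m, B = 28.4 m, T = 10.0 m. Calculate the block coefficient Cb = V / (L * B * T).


Formula: Cb = V / (L * B * T)
Step 1 — L * B * T = 160.9 * 28.4 * 10.0 = 45695.6 m^3
Step 2 — Cb = 30567.3 / 45695.6 ≈ 0.66893 (5 s.f.)

0.66893


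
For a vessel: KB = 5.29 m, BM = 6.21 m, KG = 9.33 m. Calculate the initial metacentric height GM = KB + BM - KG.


Formula: GM = KB + BM - KG
Step 1 — KM = KB + BM = 5.29 + 6.21 = 11.5 m
Step 2 — GM = KM - KG = 11.5 - 9.33 = 2.17 m

2.17 m


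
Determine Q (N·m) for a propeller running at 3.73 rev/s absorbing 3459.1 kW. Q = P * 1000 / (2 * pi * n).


Formula: Q = P_W / (2 * pi * n)
Step 1 — P_W = 3459.1 kW * 1000 = 3459100.0 W
Step 2 — 2 * pi * n = 2 * pi * 3.73 = 23.436281
Step 3 — Q = 3459100.0 / 23.436281 ≈ 147600 N·m (5 s.f.)

147600 N·m


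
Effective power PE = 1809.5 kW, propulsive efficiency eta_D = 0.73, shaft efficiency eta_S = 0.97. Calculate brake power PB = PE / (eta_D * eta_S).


Formula: PB = PE / (eta_D * eta_S)
Step 1 — combined efficiency = eta_D * eta_S = 0.73 * 0.97 = 0.7081
Step 2 — PB = 1809.5 / 0.7081 ≈ 2555.4 kW (5 s.f.)

2555.4 kW


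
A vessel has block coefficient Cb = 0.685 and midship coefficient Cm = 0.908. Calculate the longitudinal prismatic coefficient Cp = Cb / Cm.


Formula: Cp = Cb / Cm
Substituting: Cp = 0.685 / 0.908
Result: Cp ≈ 0.75441 (5 s.f.)

0.75441


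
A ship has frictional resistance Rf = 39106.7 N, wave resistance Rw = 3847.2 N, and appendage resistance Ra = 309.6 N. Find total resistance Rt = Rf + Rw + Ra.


Formula: Rt = Rf + Rw + Ra
Substituting: Rt = 39106.7 + 3847.2 + 309.6
Result: Rt = 43263.5 N

43263.5 N


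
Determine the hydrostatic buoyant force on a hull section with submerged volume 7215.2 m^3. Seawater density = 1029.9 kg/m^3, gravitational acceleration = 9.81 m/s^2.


Formula: Fb = rho * g * V
Substituting: Fb = 1029.9 * 9.81 * 7215.2
Intermediate: 1029.9 * 9.81 = 10103.319
Result: Fb = 10103.319 * 7215.2 ≈ 72897000 N (5 s.f.)

72897000 N


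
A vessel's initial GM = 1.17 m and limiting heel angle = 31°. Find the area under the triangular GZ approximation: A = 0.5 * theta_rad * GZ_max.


Formula: GZ_max = GM * sin(theta); Area = 0.5 * theta_rad * GZ_max
Step 1 — GZ_max = 1.17 * sin(31°) = 1.17 * 0.515038 = 0.602594 m
Step 2 — theta_rad = 31 * pi/180 = 0.541052 rad
Step 3 — Area = 0.5 * 0.541052 * 0.602594 ≈ 0.16302 m·rad (5 s.f.)

0.16302 m·rad


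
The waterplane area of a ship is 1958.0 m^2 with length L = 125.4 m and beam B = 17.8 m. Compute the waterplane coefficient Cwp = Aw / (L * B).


Formula: Cwp = Aw / (L * B)
Step 1 — L * B = 125.4 * 17.8 = 2232.12 m^2
Step 2 — Cwp = 1958.0 / 2232.12 ≈ 0.87719 (5 s.f.)

0.87719


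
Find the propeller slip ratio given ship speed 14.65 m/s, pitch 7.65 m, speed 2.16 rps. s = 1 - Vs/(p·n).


Formula: s = 1 - Vs / (p * n)
Step 1 — p * n = 7.65 * 2.16 = 16.524
Step 2 — Vs / (p*n) = 14.65 / 16.524 = 0.886589 (6 d.p.)
Step 3 — s = 1 - 0.886589 = 0.113411

0.113411


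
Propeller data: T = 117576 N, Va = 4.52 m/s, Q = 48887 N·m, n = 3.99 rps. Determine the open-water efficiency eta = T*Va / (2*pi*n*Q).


Formula: eta = T * Va / (2 * pi * n * Q)
Step 1 — numerator = T * Va = 117576 * 4.52 = 531443.52
Step 2 — 2 * pi * n = 2 * pi * 3.99 = 25.069909
Step 3 — denominator = 25.069909 * 48887 = 1225592.64
Step 4 — eta = 531443.52 / 1225592.64 ≈ 0.43362 (5 s.f.)

0.43362


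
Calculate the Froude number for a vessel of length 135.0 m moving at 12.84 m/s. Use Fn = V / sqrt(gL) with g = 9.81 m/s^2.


Formula: Fn = V / sqrt(g * L)
Step 1 — g * L = 9.81 * 135.0 = 1324.35
Step 2 — sqrt(g * L) = sqrt(1324.35) = 36.39162
Step 3 — Fn = 12.84 / 36.39162 ≈ 0.35283 (5 s.f.)

0.35283


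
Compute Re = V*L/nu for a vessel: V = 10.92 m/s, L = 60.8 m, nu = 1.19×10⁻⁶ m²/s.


Formula: Re = V * L / nu
Step 1 — V * L = 10.92 * 60.8 = 663.936 m^2/s
Step 2 — Re = 663.936 / 1.19e-6 = 5.58e+08

5.58e+08


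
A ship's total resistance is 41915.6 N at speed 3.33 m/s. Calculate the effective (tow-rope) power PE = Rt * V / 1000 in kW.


Formula: PE = Rt * V / 1000 (kW)
Step 1 — PE (W) = 41915.6 * 3.33 = 139578.948 W
Step 2 — PE (kW) = 139578.948 / 1000 ≈ 139.58 kW (5 s.f.)

139.58 kW


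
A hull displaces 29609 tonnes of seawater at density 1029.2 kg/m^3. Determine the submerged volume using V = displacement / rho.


Formula: V = mass / rho
Step 1 — convert tonnes to kg: 29609 t * 1000 = 29609000 kg
Step 2 — V = 29609000 / 1029.2 ≈ 28769 m^3 (5 s.f.)

28769 m^3


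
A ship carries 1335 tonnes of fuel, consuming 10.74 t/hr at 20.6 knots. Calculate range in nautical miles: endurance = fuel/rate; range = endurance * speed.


Formula: endurance = fuel / rate; range = endurance * speed
Step 1 — endurance = 1335 / 10.74 = 124.3017 hours
Step 2 — range = 124.3017 * 20.6 ≈ 2560.6 nautical miles (5 s.f.)

2560.6 NM


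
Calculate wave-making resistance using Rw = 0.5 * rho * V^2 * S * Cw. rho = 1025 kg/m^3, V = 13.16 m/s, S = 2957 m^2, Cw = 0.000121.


Formula: Rw = 0.5 * rho * V^2 * S * Cw
Step 1 — V^2 = 13.16^2 = 173.1856
Step 2 — 0.5 * rho * V^2 = 0.5 * 1025 * 173.1856 = 88757.62
Step 3 — Rw = 88757.62 * 2957 * 0.000121 ≈ 31757 N (5 s.f.)

31757 N


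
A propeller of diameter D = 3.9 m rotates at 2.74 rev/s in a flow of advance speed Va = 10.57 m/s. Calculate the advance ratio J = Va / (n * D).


Formula: J = Va / (n * D)
Step 1 — n * D = 2.74 * 3.9 = 10.686
Step 2 — J = 10.57 / 10.686 ≈ 0.98914 (5 s.f.)

0.98914


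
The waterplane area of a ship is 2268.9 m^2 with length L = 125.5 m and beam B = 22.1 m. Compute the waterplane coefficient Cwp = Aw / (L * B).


Formula: Cwp = Aw / (L * B)
Step 1 — L * B = 125.5 * 22.1 = 2773.55 m^2
Step 2 — Cwp = 2268.9 / 2773.55 ≈ 0.81805 (5 s.f.)

0.81805


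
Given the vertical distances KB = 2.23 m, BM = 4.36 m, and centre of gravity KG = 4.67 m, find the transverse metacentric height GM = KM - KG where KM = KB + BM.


Formula: GM = KB + BM - KG
Step 1 — KM = KB + BM = 2.23 + 4.36 = 6.59 m
Step 2 — GM = KM - KG = 6.59 - 4.67 = 1.92 m

1.92 m


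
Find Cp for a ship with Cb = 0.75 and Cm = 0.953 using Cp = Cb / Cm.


Formula: Cp = Cb / Cm
Substituting: Cp = 0.75 / 0.953
Result: Cp ≈ 0.78699 (5 s.f.)

0.78699


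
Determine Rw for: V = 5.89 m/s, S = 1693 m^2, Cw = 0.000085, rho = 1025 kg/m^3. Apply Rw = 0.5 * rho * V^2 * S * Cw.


Formula: Rw = 0.5 * rho * V^2 * S * Cw
Step 1 — V^2 = 5.89^2 = 34.6921
Step 2 — 0.5 * rho * V^2 = 0.5 * 1025 * 34.6921 = 17779.70125
Step 3 — Rw = 17779.70125 * 1693 * 0.000085 ≈ 2558.6 N (5 s.f.)

2558.6 N


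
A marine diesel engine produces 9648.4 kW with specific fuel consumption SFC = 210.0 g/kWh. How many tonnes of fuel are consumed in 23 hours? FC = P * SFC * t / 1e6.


Formula: FC (tonnes) = P * SFC * t / 1,000,000
Step 1 — P * SFC * t = 9648.4 * 210.0 * 23 = 46601772.0 g
Step 2 — FC (tonnes) = 46601772.0 / 1,000,000 ≈ 46.602 tonnes (5 s.f.)

46.602 tonnes


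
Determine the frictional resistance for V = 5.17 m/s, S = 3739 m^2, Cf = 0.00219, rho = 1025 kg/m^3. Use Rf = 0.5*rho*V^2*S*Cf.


Formula: Rf = 0.5 * rho * V^2 * S * Cf
Step 1 — V^2 = 5.17^2 = 26.7289
Step 2 — 0.5 * rho * V^2 = 0.5 * 1025 * 26.7289 = 13698.56125
Step 3 — Rf = 13698.56125 * 3739 * 0.00219 ≈ 112170 N (5 s.f.)

112170 N


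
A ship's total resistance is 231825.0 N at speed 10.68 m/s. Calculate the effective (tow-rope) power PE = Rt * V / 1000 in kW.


Formula: PE = Rt * V / 1000 (kW)
Step 1 — PE (W) = 231825.0 * 10.68 = 2475891.0 W
Step 2 — PE (kW) = 2475891.0 / 1000 ≈ 2475.9 kW (5 s.f.)

2475.9 kW


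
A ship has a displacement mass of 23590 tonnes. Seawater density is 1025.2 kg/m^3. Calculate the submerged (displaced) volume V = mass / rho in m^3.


Formula: V = mass / rho
Step 1 — convert tonnes to kg: 23590 t * 1000 = 23590000 kg
Step 2 — V = 23590000 / 1025.2 ≈ 23010 m^3 (5 s.f.)

23010 m^3


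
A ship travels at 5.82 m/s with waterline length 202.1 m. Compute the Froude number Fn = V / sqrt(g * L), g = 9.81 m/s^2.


Formula: Fn = V / sqrt(g * L)
Step 1 — g * L = 9.81 * 202.1 = 1982.601
Step 2 — sqrt(g * L) = sqrt(1982.601) = 44.526408
Step 3 — Fn = 5.82 / 44.526408 ≈ 0.13071 (5 s.f.)

0.13071


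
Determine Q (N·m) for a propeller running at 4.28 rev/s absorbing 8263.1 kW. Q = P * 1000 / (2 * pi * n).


Formula: Q = P_W / (2 * pi * n)
Step 1 — P_W = 8263.1 kW * 1000 = 8263100.0 W
Step 2 — 2 * pi * n = 2 * pi * 4.28 = 26.892033
Step 3 — Q = 8263100.0 / 26.892033 ≈ 307270 N·m (5 s.f.)

307270 N·m


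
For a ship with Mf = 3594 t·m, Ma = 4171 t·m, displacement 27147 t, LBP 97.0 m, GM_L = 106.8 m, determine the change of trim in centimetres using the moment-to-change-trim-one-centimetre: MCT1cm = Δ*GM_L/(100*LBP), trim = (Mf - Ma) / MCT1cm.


Formula: net trimming moment = Mf - Ma; MCT1cm = Δ*GM_L/(100*LBP); trim = net moment / MCT1cm
Step 1 — net trimming moment = 3594 - 4171 = -577 t·m
Step 2 — MCT1cm = 27147 * 106.8 / (100 * 97.0) = 298.8969 t·m/cm
Step 3 — trim = -577 / 298.8969 ≈ -1.9304 cm (5 s.f.)

-1.9304 cm


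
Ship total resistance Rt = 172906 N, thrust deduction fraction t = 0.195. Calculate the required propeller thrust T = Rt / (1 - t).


Formula: T = Rt / (1 - t)
Step 1 — (1 - t) = 1 - 0.195 = 0.805
Step 2 — T = 172906 / 0.805 ≈ 214790 N (5 s.f.)

214790 N


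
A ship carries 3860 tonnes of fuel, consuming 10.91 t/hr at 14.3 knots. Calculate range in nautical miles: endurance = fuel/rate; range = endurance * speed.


Formula: endurance = fuel / rate; range = endurance * speed
Step 1 — endurance = 3860 / 10.91 = 353.8038 hours
Step 2 — range = 353.8038 * 14.3 ≈ 5059.4 nautical miles (5 s.f.)

5059.4 NM


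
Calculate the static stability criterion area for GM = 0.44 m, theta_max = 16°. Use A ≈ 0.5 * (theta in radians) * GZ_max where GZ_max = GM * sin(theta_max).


Formula: GZ_max = GM * sin(theta); Area = 0.5 * theta_rad * GZ_max
Step 1 — GZ_max = 0.44 * sin(16°) = 0.44 * 0.275637 = 0.12128 m
Step 2 — theta_rad = 16 * pi/180 = 0.279253 rad
Step 3 — Area = 0.5 * 0.279253 * 0.12128 ≈ 0.016934 m·rad (5 s.f.)

0.016934 m·rad
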